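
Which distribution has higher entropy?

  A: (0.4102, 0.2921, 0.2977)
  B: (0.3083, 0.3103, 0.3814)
B

Both distributions are close to uniform, making this a harder comparison.

H(A) = 1.5664 bits
H(B) = 1.5776 bits

The distribution closer to uniform has higher entropy.
Answer: B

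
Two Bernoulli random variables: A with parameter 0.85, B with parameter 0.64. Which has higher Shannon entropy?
B

For binary distributions, entropy is maximized at p=0.5 and decreases as p moves toward 0 or 1.

H(A) = H(0.85) = 0.6098 bits
H(B) = H(0.64) = 0.9427 bits

Distribution B (p=0.64) is closer to uniform (p=0.5), so it has higher entropy.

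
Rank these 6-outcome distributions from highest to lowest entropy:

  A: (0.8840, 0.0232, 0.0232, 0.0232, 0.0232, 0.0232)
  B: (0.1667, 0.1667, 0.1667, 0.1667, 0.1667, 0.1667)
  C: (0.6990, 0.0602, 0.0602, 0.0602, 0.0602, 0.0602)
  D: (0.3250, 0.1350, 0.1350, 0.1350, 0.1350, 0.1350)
B > D > C > A

Key insight: Entropy is maximized by uniform distributions and minimized by concentrated distributions.

Entropies:
  H(A) = 0.7871 bits
  H(B) = 2.5850 bits
  H(C) = 1.5814 bits
  H(D) = 2.4770 bits

Ranking: B > D > C > A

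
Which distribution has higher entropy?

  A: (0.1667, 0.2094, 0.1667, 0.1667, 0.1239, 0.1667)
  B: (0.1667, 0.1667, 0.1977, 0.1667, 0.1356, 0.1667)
B

Both distributions are close to uniform, making this a harder comparison.

H(A) = 2.5690 bits
H(B) = 2.5766 bits

The distribution closer to uniform has higher entropy.
Answer: B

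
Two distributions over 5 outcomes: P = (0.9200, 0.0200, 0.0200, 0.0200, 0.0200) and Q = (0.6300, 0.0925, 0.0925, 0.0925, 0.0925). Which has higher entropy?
Q

P is highly concentrated on one outcome (92%), making it nearly deterministic. Q spreads its mass more evenly (max 63%). The more spread-out distribution has higher entropy: H(P) ≈ 0.562 bits, H(Q) ≈ 1.691 bits.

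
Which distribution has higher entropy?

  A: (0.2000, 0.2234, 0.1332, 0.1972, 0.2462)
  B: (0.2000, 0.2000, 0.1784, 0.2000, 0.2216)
B

Both distributions are close to uniform, making this a harder comparison.

H(A) = 2.2946 bits
H(B) = 2.3186 bits

The distribution closer to uniform has higher entropy.
Answer: B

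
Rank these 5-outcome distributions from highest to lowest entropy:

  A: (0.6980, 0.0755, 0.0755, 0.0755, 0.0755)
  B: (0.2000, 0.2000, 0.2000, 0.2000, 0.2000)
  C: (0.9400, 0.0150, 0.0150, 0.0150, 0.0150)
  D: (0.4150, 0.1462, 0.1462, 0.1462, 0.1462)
B > D > A > C

Key insight: Entropy is maximized by uniform distributions and minimized by concentrated distributions.

Entropies:
  H(A) = 1.4877 bits
  H(B) = 2.3219 bits
  H(C) = 0.4474 bits
  H(D) = 2.1491 bits

Ranking: B > D > A > C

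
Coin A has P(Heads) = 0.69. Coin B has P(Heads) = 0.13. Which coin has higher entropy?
A

For binary distributions, entropy is maximized at p=0.5 and decreases as p moves toward 0 or 1.

H(A) = H(0.69) = 0.8932 bits
H(B) = H(0.13) = 0.5574 bits

Distribution A (p=0.69) is closer to uniform (p=0.5), so it has higher entropy.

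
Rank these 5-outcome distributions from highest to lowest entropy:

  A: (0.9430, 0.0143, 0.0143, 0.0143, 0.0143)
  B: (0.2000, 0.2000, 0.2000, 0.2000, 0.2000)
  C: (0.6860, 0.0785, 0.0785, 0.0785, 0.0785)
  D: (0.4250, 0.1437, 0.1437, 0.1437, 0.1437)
B > D > C > A

Key insight: Entropy is maximized by uniform distributions and minimized by concentrated distributions.

Entropies:
  H(A) = 0.4294 bits
  H(B) = 2.3219 bits
  H(C) = 1.5257 bits
  H(D) = 2.1337 bits

Ranking: B > D > C > A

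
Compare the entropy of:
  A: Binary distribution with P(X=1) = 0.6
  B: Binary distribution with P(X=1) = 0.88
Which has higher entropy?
A

For binary distributions, entropy is maximized at p=0.5 and decreases as p moves toward 0 or 1.

H(A) = H(0.6) = 0.9710 bits
H(B) = H(0.88) = 0.5294 bits

Distribution A (p=0.6) is closer to uniform (p=0.5), so it has higher entropy.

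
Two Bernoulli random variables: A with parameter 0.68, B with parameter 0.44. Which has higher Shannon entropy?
B

For binary distributions, entropy is maximized at p=0.5 and decreases as p moves toward 0 or 1.

H(A) = H(0.68) = 0.9044 bits
H(B) = H(0.44) = 0.9896 bits

Distribution B (p=0.44) is closer to uniform (p=0.5), so it has higher entropy.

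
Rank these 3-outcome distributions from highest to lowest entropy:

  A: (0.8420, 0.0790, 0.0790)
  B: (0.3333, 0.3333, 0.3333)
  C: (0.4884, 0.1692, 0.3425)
B > C > A

Key insight: Entropy is maximized by uniform distributions and minimized by concentrated distributions.

- Uniform distributions have maximum entropy log₂(3) = 1.5850 bits
- The more "peaked" or concentrated a distribution, the lower its entropy

Entropies:
  H(A) = 0.7875 bits
  H(B) = 1.5850 bits
  H(C) = 1.4681 bits

Ranking: B > C > A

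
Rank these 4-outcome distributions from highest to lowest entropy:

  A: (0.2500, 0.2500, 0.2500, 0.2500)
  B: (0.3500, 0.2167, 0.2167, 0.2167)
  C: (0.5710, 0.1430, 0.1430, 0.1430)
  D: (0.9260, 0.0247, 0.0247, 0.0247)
A > B > C > D

Key insight: Entropy is maximized by uniform distributions and minimized by concentrated distributions.

Entropies:
  H(A) = 2.0000 bits
  H(B) = 1.9643 bits
  H(C) = 1.6654 bits
  H(D) = 0.4980 bits

Ranking: A > B > C > D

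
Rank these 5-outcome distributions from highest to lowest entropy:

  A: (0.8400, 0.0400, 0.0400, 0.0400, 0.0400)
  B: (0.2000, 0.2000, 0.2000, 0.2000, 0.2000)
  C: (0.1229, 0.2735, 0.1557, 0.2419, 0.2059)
B > C > A

Key insight: Entropy is maximized by uniform distributions and minimized by concentrated distributions.

- Uniform distributions have maximum entropy log₂(5) = 2.3219 bits
- The more "peaked" or concentrated a distribution, the lower its entropy

Entropies:
  H(A) = 0.9543 bits
  H(B) = 2.3219 bits
  H(C) = 2.2658 bits

Ranking: B > C > A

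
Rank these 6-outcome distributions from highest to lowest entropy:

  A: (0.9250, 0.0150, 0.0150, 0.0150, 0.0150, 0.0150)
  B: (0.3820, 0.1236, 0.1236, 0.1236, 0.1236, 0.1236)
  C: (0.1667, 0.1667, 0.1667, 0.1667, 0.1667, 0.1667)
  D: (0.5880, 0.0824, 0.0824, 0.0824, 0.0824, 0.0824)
C > B > D > A

Key insight: Entropy is maximized by uniform distributions and minimized by concentrated distributions.

Entropies:
  H(A) = 0.5585 bits
  H(B) = 2.3944 bits
  H(C) = 2.5850 bits
  H(D) = 1.9342 bits

Ranking: C > B > D > A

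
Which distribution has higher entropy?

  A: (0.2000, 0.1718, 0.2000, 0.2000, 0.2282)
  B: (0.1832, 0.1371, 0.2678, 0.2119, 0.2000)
A

Both distributions are close to uniform, making this a harder comparison.

H(A) = 2.3162 bits
H(B) = 2.2894 bits

The distribution closer to uniform has higher entropy.
Answer: A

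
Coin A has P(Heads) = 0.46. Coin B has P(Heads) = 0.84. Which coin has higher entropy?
A

For binary distributions, entropy is maximized at p=0.5 and decreases as p moves toward 0 or 1.

H(A) = H(0.46) = 0.9954 bits
H(B) = H(0.84) = 0.6343 bits

Distribution A (p=0.46) is closer to uniform (p=0.5), so it has higher entropy.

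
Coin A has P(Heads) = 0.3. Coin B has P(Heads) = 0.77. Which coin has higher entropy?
A

For binary distributions, entropy is maximized at p=0.5 and decreases as p moves toward 0 or 1.

H(A) = H(0.3) = 0.8813 bits
H(B) = H(0.77) = 0.7780 bits

Distribution A (p=0.3) is closer to uniform (p=0.5), so it has higher entropy.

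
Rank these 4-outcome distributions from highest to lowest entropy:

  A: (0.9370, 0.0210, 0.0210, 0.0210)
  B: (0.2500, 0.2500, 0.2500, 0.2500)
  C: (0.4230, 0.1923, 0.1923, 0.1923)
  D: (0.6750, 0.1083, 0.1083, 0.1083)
B > C > D > A

Key insight: Entropy is maximized by uniform distributions and minimized by concentrated distributions.

Entropies:
  H(A) = 0.4391 bits
  H(B) = 2.0000 bits
  H(C) = 1.8973 bits
  H(D) = 1.4248 bits

Ranking: B > C > D > A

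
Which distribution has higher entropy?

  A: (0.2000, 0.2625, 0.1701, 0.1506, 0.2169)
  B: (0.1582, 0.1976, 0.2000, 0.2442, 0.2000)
B

Both distributions are close to uniform, making this a harder comparison.

H(A) = 2.2951 bits
H(B) = 2.3085 bits

The distribution closer to uniform has higher entropy.
Answer: B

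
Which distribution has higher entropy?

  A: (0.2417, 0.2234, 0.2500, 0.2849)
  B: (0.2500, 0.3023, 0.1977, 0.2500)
A

Both distributions are close to uniform, making this a harder comparison.

H(A) = 1.9943 bits
H(B) = 1.9841 bits

The distribution closer to uniform has higher entropy.
Answer: A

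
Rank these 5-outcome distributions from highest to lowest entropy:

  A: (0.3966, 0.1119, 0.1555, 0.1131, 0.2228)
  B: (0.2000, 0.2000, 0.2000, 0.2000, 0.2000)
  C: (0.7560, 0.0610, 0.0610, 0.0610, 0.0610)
B > A > C

Key insight: Entropy is maximized by uniform distributions and minimized by concentrated distributions.

- Uniform distributions have maximum entropy log₂(5) = 2.3219 bits
- The more "peaked" or concentrated a distribution, the lower its entropy

Entropies:
  H(A) = 2.1386 bits
  H(B) = 2.3219 bits
  H(C) = 1.2896 bits

Ranking: B > A > C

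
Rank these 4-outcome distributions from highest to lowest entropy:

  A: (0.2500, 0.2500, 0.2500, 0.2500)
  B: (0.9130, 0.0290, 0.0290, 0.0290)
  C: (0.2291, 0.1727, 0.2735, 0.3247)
A > C > B

Key insight: Entropy is maximized by uniform distributions and minimized by concentrated distributions.

- Uniform distributions have maximum entropy log₂(4) = 2.0000 bits
- The more "peaked" or concentrated a distribution, the lower its entropy

Entropies:
  H(A) = 2.0000 bits
  H(B) = 0.5643 bits
  H(C) = 1.9631 bits

Ranking: A > C > B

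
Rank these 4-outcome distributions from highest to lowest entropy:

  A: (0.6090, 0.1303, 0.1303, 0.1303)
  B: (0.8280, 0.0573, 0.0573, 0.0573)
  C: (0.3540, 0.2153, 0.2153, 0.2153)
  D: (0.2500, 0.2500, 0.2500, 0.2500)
D > C > A > B

Key insight: Entropy is maximized by uniform distributions and minimized by concentrated distributions.

Entropies:
  H(A) = 1.5852 bits
  H(B) = 0.9349 bits
  H(C) = 1.9615 bits
  H(D) = 2.0000 bits

Ranking: D > C > A > B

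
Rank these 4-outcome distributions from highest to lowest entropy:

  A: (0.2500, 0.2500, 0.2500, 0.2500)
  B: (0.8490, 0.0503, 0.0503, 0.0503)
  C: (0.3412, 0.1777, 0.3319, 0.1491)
A > C > B

Key insight: Entropy is maximized by uniform distributions and minimized by concentrated distributions.

- Uniform distributions have maximum entropy log₂(4) = 2.0000 bits
- The more "peaked" or concentrated a distribution, the lower its entropy

Entropies:
  H(A) = 2.0000 bits
  H(B) = 0.8517 bits
  H(C) = 1.9098 bits

Ranking: A > C > B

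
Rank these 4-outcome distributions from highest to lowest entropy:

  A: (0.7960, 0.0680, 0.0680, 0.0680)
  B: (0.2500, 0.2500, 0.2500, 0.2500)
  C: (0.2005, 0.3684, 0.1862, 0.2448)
B > C > A

Key insight: Entropy is maximized by uniform distributions and minimized by concentrated distributions.

- Uniform distributions have maximum entropy log₂(4) = 2.0000 bits
- The more "peaked" or concentrated a distribution, the lower its entropy

Entropies:
  H(A) = 1.0532 bits
  H(B) = 2.0000 bits
  H(C) = 1.9442 bits

Ranking: B > C > A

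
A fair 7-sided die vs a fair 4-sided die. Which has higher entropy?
7-sided die

Both are uniform distributions; for uniform over n outcomes, H = log₂(n). H(7-sided) = log₂(7) = 2.807 bits and H(4-sided) = log₂(4) = 2.000 bits. More outcomes in a uniform distribution means higher entropy.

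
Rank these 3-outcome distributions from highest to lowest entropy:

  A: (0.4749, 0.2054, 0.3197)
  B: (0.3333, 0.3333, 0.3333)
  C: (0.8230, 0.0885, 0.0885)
B > A > C

Key insight: Entropy is maximized by uniform distributions and minimized by concentrated distributions.

- Uniform distributions have maximum entropy log₂(3) = 1.5850 bits
- The more "peaked" or concentrated a distribution, the lower its entropy

Entropies:
  H(A) = 1.5052 bits
  H(B) = 1.5850 bits
  H(C) = 0.8505 bits

Ranking: B > A > C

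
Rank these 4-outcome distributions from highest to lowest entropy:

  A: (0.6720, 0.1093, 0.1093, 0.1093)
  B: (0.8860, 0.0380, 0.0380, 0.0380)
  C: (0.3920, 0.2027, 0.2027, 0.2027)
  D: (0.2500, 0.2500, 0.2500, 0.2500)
D > C > A > B

Key insight: Entropy is maximized by uniform distributions and minimized by concentrated distributions.

Entropies:
  H(A) = 1.4327 bits
  H(B) = 0.6926 bits
  H(C) = 1.9297 bits
  H(D) = 2.0000 bits

Ranking: D > C > A > B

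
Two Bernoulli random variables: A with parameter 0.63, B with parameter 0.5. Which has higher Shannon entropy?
B

For binary distributions, entropy is maximized at p=0.5 and decreases as p moves toward 0 or 1.

H(A) = H(0.63) = 0.9507 bits
H(B) = H(0.5) = 1.0000 bits

Distribution B (p=0.5) is closer to uniform (p=0.5), so it has higher entropy.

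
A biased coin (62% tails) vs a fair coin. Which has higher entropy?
Fair coin

The fair coin is uniform (p=0.5), maximizing binary entropy at 1 bit. The biased coin has H(0.62) ≈ 0.958 bits — its outcome is more predictable, so its entropy is lower.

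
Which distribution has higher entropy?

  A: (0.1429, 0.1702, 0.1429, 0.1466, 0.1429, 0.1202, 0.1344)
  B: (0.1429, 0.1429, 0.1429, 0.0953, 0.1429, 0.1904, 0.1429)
A

Both distributions are close to uniform, making this a harder comparison.

H(A) = 2.8006 bits
H(B) = 2.7841 bits

The distribution closer to uniform has higher entropy.
Answer: A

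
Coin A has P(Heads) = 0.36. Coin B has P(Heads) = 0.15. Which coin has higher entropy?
A

For binary distributions, entropy is maximized at p=0.5 and decreases as p moves toward 0 or 1.

H(A) = H(0.36) = 0.9427 bits
H(B) = H(0.15) = 0.6098 bits

Distribution A (p=0.36) is closer to uniform (p=0.5), so it has higher entropy.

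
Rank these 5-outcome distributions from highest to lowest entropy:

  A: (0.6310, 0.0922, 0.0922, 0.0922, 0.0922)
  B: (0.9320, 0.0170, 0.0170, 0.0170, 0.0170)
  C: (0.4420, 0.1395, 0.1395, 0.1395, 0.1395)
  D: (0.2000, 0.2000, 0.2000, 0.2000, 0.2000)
D > C > A > B

Key insight: Entropy is maximized by uniform distributions and minimized by concentrated distributions.

Entropies:
  H(A) = 1.6879 bits
  H(B) = 0.4944 bits
  H(C) = 2.1063 bits
  H(D) = 2.3219 bits

Ranking: D > C > A > B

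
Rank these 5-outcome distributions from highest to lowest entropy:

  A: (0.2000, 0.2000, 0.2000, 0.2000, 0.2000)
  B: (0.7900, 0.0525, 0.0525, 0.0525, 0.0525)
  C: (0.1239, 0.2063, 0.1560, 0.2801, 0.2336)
A > C > B

Key insight: Entropy is maximized by uniform distributions and minimized by concentrated distributions.

- Uniform distributions have maximum entropy log₂(5) = 2.3219 bits
- The more "peaked" or concentrated a distribution, the lower its entropy

Entropies:
  H(A) = 2.3219 bits
  H(B) = 1.1615 bits
  H(C) = 2.2656 bits

Ranking: A > C > B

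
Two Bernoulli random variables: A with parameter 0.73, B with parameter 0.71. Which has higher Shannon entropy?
B

For binary distributions, entropy is maximized at p=0.5 and decreases as p moves toward 0 or 1.

H(A) = H(0.73) = 0.8415 bits
H(B) = H(0.71) = 0.8687 bits

Distribution B (p=0.71) is closer to uniform (p=0.5), so it has higher entropy.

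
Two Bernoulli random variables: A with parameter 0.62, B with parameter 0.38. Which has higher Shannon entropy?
Equal

For binary distributions, entropy is maximized at p=0.5 and decreases as p moves toward 0 or 1.

H(A) = H(0.62) = 0.9580 bits
H(B) = H(0.38) = 0.9580 bits

Both distributions are equally far from uniform (|0.62-0.5| = |0.38-0.5|), so they have the same entropy.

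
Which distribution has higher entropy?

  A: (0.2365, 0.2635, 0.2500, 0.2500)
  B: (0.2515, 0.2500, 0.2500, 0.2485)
B

Both distributions are close to uniform, making this a harder comparison.

H(A) = 1.9989 bits
H(B) = 2.0000 bits

The distribution closer to uniform has higher entropy.
Answer: B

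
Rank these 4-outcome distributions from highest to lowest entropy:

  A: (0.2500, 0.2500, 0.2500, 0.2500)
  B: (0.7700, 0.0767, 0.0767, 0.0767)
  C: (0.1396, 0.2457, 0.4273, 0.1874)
A > C > B

Key insight: Entropy is maximized by uniform distributions and minimized by concentrated distributions.

- Uniform distributions have maximum entropy log₂(4) = 2.0000 bits
- The more "peaked" or concentrated a distribution, the lower its entropy

Entropies:
  H(A) = 2.0000 bits
  H(B) = 1.1426 bits
  H(C) = 1.8709 bits

Ranking: A > C > B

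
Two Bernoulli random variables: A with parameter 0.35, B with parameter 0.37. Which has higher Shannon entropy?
B

For binary distributions, entropy is maximized at p=0.5 and decreases as p moves toward 0 or 1.

H(A) = H(0.35) = 0.9341 bits
H(B) = H(0.37) = 0.9507 bits

Distribution B (p=0.37) is closer to uniform (p=0.5), so it has higher entropy.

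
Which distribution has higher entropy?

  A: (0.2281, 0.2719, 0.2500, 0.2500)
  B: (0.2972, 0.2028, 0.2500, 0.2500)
A

Both distributions are close to uniform, making this a harder comparison.

H(A) = 1.9972 bits
H(B) = 1.9871 bits

The distribution closer to uniform has higher entropy.
Answer: A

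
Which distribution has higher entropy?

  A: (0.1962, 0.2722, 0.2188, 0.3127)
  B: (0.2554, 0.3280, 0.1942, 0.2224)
A

Both distributions are close to uniform, making this a harder comparison.

H(A) = 1.9762 bits
H(B) = 1.9719 bits

The distribution closer to uniform has higher entropy.
Answer: A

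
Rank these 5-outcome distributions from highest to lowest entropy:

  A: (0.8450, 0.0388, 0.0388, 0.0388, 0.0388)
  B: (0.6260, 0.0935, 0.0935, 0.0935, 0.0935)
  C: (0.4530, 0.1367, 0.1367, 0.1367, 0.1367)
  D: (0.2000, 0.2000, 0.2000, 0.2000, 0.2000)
D > C > B > A

Key insight: Entropy is maximized by uniform distributions and minimized by concentrated distributions.

Entropies:
  H(A) = 0.9322 bits
  H(B) = 1.7017 bits
  H(C) = 2.0876 bits
  H(D) = 2.3219 bits

Ranking: D > C > B > A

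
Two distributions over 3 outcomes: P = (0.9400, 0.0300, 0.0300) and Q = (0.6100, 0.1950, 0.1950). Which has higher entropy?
Q

P is highly concentrated on one outcome (94%), making it nearly deterministic. Q spreads its mass more evenly (max 61%). The more spread-out distribution has higher entropy: H(P) ≈ 0.387 bits, H(Q) ≈ 1.355 bits.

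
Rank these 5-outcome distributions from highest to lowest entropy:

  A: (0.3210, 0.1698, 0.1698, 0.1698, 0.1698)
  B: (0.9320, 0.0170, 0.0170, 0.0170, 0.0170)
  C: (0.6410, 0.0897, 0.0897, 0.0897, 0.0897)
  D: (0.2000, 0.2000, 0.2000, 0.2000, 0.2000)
D > A > C > B

Key insight: Entropy is maximized by uniform distributions and minimized by concentrated distributions.

Entropies:
  H(A) = 2.2635 bits
  H(B) = 0.4944 bits
  H(C) = 1.6598 bits
  H(D) = 2.3219 bits

Ranking: D > A > C > B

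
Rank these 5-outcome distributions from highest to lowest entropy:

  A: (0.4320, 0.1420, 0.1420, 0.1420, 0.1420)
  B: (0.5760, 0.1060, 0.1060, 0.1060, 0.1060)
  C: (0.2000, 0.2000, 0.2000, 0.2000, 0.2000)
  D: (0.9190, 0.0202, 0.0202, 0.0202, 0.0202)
C > A > B > D

Key insight: Entropy is maximized by uniform distributions and minimized by concentrated distributions.

Entropies:
  H(A) = 2.1226 bits
  H(B) = 1.8313 bits
  H(C) = 2.3219 bits
  H(D) = 0.5677 bits

Ranking: C > A > B > D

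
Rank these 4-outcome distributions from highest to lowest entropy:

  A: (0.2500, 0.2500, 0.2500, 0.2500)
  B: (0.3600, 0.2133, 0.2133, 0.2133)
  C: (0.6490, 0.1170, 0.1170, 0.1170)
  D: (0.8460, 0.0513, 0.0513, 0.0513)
A > B > C > D

Key insight: Entropy is maximized by uniform distributions and minimized by concentrated distributions.

Entropies:
  H(A) = 2.0000 bits
  H(B) = 1.9571 bits
  H(C) = 1.4913 bits
  H(D) = 0.8638 bits

Ranking: A > B > C > D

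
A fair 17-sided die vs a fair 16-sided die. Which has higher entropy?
17-sided die

Both are uniform distributions; for uniform over n outcomes, H = log₂(n). H(17-sided) = log₂(17) = 4.087 bits and H(16-sided) = log₂(16) = 4.000 bits. More outcomes in a uniform distribution means higher entropy.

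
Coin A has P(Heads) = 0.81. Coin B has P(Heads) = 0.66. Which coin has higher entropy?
B

For binary distributions, entropy is maximized at p=0.5 and decreases as p moves toward 0 or 1.

H(A) = H(0.81) = 0.7015 bits
H(B) = H(0.66) = 0.9248 bits

Distribution B (p=0.66) is closer to uniform (p=0.5), so it has higher entropy.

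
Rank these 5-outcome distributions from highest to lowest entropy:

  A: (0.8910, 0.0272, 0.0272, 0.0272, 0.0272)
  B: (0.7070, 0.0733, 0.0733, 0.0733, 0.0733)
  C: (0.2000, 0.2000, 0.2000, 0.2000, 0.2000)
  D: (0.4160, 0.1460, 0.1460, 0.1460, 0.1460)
C > D > B > A

Key insight: Entropy is maximized by uniform distributions and minimized by concentrated distributions.

Entropies:
  H(A) = 0.7149 bits
  H(B) = 1.4586 bits
  H(C) = 2.3219 bits
  H(D) = 2.1475 bits

Ranking: C > D > B > A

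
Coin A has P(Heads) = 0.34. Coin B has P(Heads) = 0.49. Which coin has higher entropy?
B

For binary distributions, entropy is maximized at p=0.5 and decreases as p moves toward 0 or 1.

H(A) = H(0.34) = 0.9248 bits
H(B) = H(0.49) = 0.9997 bits

Distribution B (p=0.49) is closer to uniform (p=0.5), so it has higher entropy.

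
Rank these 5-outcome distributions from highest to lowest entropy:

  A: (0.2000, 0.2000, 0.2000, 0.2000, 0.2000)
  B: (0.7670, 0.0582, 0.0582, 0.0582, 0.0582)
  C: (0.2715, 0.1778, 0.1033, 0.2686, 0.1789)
A > C > B

Key insight: Entropy is maximized by uniform distributions and minimized by concentrated distributions.

- Uniform distributions have maximum entropy log₂(5) = 2.3219 bits
- The more "peaked" or concentrated a distribution, the lower its entropy

Entropies:
  H(A) = 2.3219 bits
  H(B) = 1.2492 bits
  H(C) = 2.2454 bits

Ranking: A > C > B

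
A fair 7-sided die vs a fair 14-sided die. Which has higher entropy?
14-sided die

Both are uniform distributions; for uniform over n outcomes, H = log₂(n). H(7-sided) = log₂(7) = 2.807 bits and H(14-sided) = log₂(14) = 3.807 bits. More outcomes in a uniform distribution means higher entropy.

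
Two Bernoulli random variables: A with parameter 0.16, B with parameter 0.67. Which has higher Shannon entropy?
B

For binary distributions, entropy is maximized at p=0.5 and decreases as p moves toward 0 or 1.

H(A) = H(0.16) = 0.6343 bits
H(B) = H(0.67) = 0.9149 bits

Distribution B (p=0.67) is closer to uniform (p=0.5), so it has higher entropy.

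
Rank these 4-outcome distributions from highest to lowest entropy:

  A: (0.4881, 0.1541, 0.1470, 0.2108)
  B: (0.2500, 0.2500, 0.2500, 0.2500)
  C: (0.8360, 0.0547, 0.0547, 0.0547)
B > A > C

Key insight: Entropy is maximized by uniform distributions and minimized by concentrated distributions.

- Uniform distributions have maximum entropy log₂(4) = 2.0000 bits
- The more "peaked" or concentrated a distribution, the lower its entropy

Entropies:
  H(A) = 1.8009 bits
  H(B) = 2.0000 bits
  H(C) = 0.9037 bits

Ranking: B > A > C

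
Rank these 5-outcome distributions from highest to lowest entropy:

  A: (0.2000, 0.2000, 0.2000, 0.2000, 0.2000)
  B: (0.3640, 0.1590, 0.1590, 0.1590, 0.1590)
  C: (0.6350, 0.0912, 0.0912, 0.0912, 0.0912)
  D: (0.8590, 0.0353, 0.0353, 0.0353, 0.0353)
A > B > C > D

Key insight: Entropy is maximized by uniform distributions and minimized by concentrated distributions.

Entropies:
  H(A) = 2.3219 bits
  H(B) = 2.2180 bits
  H(C) = 1.6768 bits
  H(D) = 0.8689 bits

Ranking: A > B > C > D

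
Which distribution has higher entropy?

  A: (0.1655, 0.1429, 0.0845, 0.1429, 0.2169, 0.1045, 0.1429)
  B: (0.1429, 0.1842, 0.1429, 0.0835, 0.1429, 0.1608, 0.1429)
B

Both distributions are close to uniform, making this a harder comparison.

H(A) = 2.7527 bits
H(B) = 2.7770 bits

The distribution closer to uniform has higher entropy.
Answer: B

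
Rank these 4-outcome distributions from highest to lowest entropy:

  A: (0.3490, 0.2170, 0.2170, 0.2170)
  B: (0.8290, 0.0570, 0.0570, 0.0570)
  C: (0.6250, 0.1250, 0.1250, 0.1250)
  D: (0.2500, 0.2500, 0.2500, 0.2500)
D > A > C > B

Key insight: Entropy is maximized by uniform distributions and minimized by concentrated distributions.

Entropies:
  H(A) = 1.9650 bits
  H(B) = 0.9310 bits
  H(C) = 1.5488 bits
  H(D) = 2.0000 bits

Ranking: D > A > C > B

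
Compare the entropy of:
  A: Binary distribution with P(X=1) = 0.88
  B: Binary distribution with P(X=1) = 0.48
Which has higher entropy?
B

For binary distributions, entropy is maximized at p=0.5 and decreases as p moves toward 0 or 1.

H(A) = H(0.88) = 0.5294 bits
H(B) = H(0.48) = 0.9988 bits

Distribution B (p=0.48) is closer to uniform (p=0.5), so it has higher entropy.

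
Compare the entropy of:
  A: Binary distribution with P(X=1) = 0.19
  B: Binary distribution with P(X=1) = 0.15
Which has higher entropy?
A

For binary distributions, entropy is maximized at p=0.5 and decreases as p moves toward 0 or 1.

H(A) = H(0.19) = 0.7015 bits
H(B) = H(0.15) = 0.6098 bits

Distribution A (p=0.19) is closer to uniform (p=0.5), so it has higher entropy.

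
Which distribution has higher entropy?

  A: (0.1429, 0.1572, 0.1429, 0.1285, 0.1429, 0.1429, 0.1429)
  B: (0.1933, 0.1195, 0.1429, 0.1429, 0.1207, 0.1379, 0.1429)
A

Both distributions are close to uniform, making this a harder comparison.

H(A) = 2.8053 bits
H(B) = 2.7901 bits

The distribution closer to uniform has higher entropy.
Answer: A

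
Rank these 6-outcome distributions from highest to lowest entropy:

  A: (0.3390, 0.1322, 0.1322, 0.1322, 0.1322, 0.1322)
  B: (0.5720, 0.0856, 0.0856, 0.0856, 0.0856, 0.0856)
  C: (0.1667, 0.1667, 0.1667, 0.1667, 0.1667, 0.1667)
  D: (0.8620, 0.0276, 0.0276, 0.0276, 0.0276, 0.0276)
C > A > B > D

Key insight: Entropy is maximized by uniform distributions and minimized by concentrated distributions.

Entropies:
  H(A) = 2.4587 bits
  H(B) = 1.9788 bits
  H(C) = 2.5850 bits
  H(D) = 0.8994 bits

Ranking: C > A > B > D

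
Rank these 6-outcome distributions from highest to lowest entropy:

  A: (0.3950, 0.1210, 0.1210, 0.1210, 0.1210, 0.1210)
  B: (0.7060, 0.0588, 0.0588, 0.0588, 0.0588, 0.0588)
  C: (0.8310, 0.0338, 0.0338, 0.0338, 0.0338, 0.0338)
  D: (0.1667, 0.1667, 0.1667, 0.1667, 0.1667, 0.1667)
D > A > B > C

Key insight: Entropy is maximized by uniform distributions and minimized by concentrated distributions.

Entropies:
  H(A) = 2.3727 bits
  H(B) = 1.5565 bits
  H(C) = 1.0478 bits
  H(D) = 2.5850 bits

Ranking: D > A > B > C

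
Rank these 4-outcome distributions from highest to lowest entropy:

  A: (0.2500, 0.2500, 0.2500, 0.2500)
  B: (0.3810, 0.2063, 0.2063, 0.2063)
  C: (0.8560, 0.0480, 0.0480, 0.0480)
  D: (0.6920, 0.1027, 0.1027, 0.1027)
A > B > D > C

Key insight: Entropy is maximized by uniform distributions and minimized by concentrated distributions.

Entropies:
  H(A) = 2.0000 bits
  H(B) = 1.9398 bits
  H(C) = 0.8229 bits
  H(D) = 1.3790 bits

Ranking: A > B > D > C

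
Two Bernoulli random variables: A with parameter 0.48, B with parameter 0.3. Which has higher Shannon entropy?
A

For binary distributions, entropy is maximized at p=0.5 and decreases as p moves toward 0 or 1.

H(A) = H(0.48) = 0.9988 bits
H(B) = H(0.3) = 0.8813 bits

Distribution A (p=0.48) is closer to uniform (p=0.5), so it has higher entropy.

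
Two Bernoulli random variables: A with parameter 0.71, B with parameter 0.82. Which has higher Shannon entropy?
A

For binary distributions, entropy is maximized at p=0.5 and decreases as p moves toward 0 or 1.

H(A) = H(0.71) = 0.8687 bits
H(B) = H(0.82) = 0.6801 bits

Distribution A (p=0.71) is closer to uniform (p=0.5), so it has higher entropy.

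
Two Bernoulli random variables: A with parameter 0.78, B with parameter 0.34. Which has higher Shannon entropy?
B

For binary distributions, entropy is maximized at p=0.5 and decreases as p moves toward 0 or 1.

H(A) = H(0.78) = 0.7602 bits
H(B) = H(0.34) = 0.9248 bits

Distribution B (p=0.34) is closer to uniform (p=0.5), so it has higher entropy.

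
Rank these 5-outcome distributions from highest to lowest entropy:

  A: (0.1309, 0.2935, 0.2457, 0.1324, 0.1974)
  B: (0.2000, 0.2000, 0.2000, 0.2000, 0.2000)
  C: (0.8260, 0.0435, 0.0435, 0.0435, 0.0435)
B > A > C

Key insight: Entropy is maximized by uniform distributions and minimized by concentrated distributions.

- Uniform distributions have maximum entropy log₂(5) = 2.3219 bits
- The more "peaked" or concentrated a distribution, the lower its entropy

Entropies:
  H(A) = 2.2489 bits
  H(B) = 2.3219 bits
  H(C) = 1.0148 bits

Ranking: B > A > C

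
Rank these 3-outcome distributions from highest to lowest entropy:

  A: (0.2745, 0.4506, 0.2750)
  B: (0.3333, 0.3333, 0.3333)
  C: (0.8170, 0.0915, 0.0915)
B > A > C

Key insight: Entropy is maximized by uniform distributions and minimized by concentrated distributions.

- Uniform distributions have maximum entropy log₂(3) = 1.5850 bits
- The more "peaked" or concentrated a distribution, the lower its entropy

Entropies:
  H(A) = 1.5424 bits
  H(B) = 1.5850 bits
  H(C) = 0.8696 bits

Ranking: B > A > C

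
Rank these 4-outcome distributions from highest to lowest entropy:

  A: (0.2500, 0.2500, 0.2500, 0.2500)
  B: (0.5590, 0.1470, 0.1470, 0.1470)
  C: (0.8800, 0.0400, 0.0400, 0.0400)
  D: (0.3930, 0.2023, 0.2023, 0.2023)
A > D > B > C

Key insight: Entropy is maximized by uniform distributions and minimized by concentrated distributions.

Entropies:
  H(A) = 2.0000 bits
  H(B) = 1.6889 bits
  H(C) = 0.7196 bits
  H(D) = 1.9288 bits

Ranking: A > D > B > C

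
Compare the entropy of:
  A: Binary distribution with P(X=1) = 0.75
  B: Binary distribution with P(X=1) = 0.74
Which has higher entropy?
B

For binary distributions, entropy is maximized at p=0.5 and decreases as p moves toward 0 or 1.

H(A) = H(0.75) = 0.8113 bits
H(B) = H(0.74) = 0.8267 bits

Distribution B (p=0.74) is closer to uniform (p=0.5), so it has higher entropy.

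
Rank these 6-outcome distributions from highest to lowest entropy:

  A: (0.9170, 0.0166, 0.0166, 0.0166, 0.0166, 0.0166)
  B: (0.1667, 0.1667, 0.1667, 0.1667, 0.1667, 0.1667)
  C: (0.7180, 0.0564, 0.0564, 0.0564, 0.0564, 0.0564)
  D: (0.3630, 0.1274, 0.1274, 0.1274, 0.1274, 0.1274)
B > D > C > A

Key insight: Entropy is maximized by uniform distributions and minimized by concentrated distributions.

Entropies:
  H(A) = 0.6054 bits
  H(B) = 2.5850 bits
  H(C) = 1.5129 bits
  H(D) = 2.4242 bits

Ranking: B > D > C > A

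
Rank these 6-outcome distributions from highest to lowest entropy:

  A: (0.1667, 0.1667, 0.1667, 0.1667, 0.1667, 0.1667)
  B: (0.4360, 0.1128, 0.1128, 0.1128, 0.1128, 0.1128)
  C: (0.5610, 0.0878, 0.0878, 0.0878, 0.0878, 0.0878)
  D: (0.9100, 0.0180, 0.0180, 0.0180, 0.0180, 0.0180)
A > B > C > D

Key insight: Entropy is maximized by uniform distributions and minimized by concentrated distributions.

Entropies:
  H(A) = 2.5850 bits
  H(B) = 2.2977 bits
  H(C) = 2.0086 bits
  H(D) = 0.6454 bits

Ranking: A > B > C > D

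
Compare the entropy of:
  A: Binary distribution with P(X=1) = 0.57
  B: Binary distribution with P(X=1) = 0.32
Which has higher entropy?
A

For binary distributions, entropy is maximized at p=0.5 and decreases as p moves toward 0 or 1.

H(A) = H(0.57) = 0.9858 bits
H(B) = H(0.32) = 0.9044 bits

Distribution A (p=0.57) is closer to uniform (p=0.5), so it has higher entropy.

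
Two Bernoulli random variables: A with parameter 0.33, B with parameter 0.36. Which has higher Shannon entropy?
B

For binary distributions, entropy is maximized at p=0.5 and decreases as p moves toward 0 or 1.

H(A) = H(0.33) = 0.9149 bits
H(B) = H(0.36) = 0.9427 bits

Distribution B (p=0.36) is closer to uniform (p=0.5), so it has higher entropy.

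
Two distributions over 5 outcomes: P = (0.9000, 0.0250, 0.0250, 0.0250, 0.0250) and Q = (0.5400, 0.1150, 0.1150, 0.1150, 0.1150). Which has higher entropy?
Q

P is highly concentrated on one outcome (90%), making it nearly deterministic. Q spreads its mass more evenly (max 54%). The more spread-out distribution has higher entropy: H(P) ≈ 0.669 bits, H(Q) ≈ 1.915 bits.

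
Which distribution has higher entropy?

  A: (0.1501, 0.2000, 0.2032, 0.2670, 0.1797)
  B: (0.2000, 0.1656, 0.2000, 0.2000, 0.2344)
B

Both distributions are close to uniform, making this a harder comparison.

H(A) = 2.2959 bits
H(B) = 2.3133 bits

The distribution closer to uniform has higher entropy.
Answer: B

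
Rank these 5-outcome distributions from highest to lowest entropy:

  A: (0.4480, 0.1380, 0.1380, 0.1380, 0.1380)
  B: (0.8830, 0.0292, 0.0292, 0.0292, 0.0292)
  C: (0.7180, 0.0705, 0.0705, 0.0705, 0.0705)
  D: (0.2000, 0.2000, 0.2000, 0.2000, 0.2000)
D > A > C > B

Key insight: Entropy is maximized by uniform distributions and minimized by concentrated distributions.

Entropies:
  H(A) = 2.0962 bits
  H(B) = 0.7547 bits
  H(C) = 1.4222 bits
  H(D) = 2.3219 bits

Ranking: D > A > C > B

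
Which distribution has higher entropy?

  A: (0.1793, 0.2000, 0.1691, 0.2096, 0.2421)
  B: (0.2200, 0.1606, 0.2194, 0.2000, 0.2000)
B

Both distributions are close to uniform, making this a harder comparison.

H(A) = 2.3104 bits
H(B) = 2.3132 bits

The distribution closer to uniform has higher entropy.
Answer: B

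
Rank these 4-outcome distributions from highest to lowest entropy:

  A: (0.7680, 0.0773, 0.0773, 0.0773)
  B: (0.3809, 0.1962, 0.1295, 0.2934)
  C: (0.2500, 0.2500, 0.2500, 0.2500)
C > B > A

Key insight: Entropy is maximized by uniform distributions and minimized by concentrated distributions.

- Uniform distributions have maximum entropy log₂(4) = 2.0000 bits
- The more "peaked" or concentrated a distribution, the lower its entropy

Entropies:
  H(A) = 1.1492 bits
  H(B) = 1.8924 bits
  H(C) = 2.0000 bits

Ranking: C > B > A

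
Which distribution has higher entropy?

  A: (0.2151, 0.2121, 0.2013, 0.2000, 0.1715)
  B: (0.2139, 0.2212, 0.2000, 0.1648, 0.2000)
A

Both distributions are close to uniform, making this a harder comparison.

H(A) = 2.3175 bits
H(B) = 2.3149 bits

The distribution closer to uniform has higher entropy.
Answer: A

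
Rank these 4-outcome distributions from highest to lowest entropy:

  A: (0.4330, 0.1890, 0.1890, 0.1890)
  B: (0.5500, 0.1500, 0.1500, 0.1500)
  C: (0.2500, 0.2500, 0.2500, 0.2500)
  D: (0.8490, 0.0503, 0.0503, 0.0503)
C > A > B > D

Key insight: Entropy is maximized by uniform distributions and minimized by concentrated distributions.

Entropies:
  H(A) = 1.8857 bits
  H(B) = 1.7060 bits
  H(C) = 2.0000 bits
  H(D) = 0.8517 bits

Ranking: C > A > B > D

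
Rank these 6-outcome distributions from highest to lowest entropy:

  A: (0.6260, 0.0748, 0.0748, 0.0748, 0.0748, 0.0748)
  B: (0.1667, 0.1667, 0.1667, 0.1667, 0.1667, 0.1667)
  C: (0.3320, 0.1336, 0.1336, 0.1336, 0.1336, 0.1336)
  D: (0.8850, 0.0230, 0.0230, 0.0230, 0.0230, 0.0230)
B > C > A > D

Key insight: Entropy is maximized by uniform distributions and minimized by concentrated distributions.

Entropies:
  H(A) = 1.8221 bits
  H(B) = 2.5850 bits
  H(C) = 2.4680 bits
  H(D) = 0.7818 bits

Ranking: B > C > A > D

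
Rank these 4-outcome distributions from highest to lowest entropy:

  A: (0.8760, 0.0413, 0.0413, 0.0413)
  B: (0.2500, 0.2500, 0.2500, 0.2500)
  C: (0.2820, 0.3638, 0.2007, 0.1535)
B > C > A

Key insight: Entropy is maximized by uniform distributions and minimized by concentrated distributions.

- Uniform distributions have maximum entropy log₂(4) = 2.0000 bits
- The more "peaked" or concentrated a distribution, the lower its entropy

Entropies:
  H(A) = 0.7373 bits
  H(B) = 2.0000 bits
  H(C) = 1.9257 bits

Ranking: B > C > A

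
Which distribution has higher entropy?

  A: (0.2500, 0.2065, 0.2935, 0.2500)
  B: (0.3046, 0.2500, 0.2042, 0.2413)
A

Both distributions are close to uniform, making this a harder comparison.

H(A) = 1.9890 bits
H(B) = 1.9853 bits

The distribution closer to uniform has higher entropy.
Answer: A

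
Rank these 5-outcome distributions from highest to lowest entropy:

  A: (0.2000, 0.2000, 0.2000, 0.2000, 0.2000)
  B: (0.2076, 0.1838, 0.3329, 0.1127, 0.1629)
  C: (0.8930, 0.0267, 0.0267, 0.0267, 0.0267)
A > B > C

Key insight: Entropy is maximized by uniform distributions and minimized by concentrated distributions.

- Uniform distributions have maximum entropy log₂(5) = 2.3219 bits
- The more "peaked" or concentrated a distribution, the lower its entropy

Entropies:
  H(A) = 2.3219 bits
  H(B) = 2.2298 bits
  H(C) = 0.7048 bits

Ranking: A > B > C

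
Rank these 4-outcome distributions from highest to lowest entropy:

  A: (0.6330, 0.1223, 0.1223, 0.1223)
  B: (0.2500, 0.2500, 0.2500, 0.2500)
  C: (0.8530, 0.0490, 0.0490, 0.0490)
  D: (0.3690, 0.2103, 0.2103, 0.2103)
B > D > A > C

Key insight: Entropy is maximized by uniform distributions and minimized by concentrated distributions.

Entropies:
  H(A) = 1.5300 bits
  H(B) = 2.0000 bits
  H(C) = 0.8353 bits
  H(D) = 1.9500 bits

Ranking: B > D > A > C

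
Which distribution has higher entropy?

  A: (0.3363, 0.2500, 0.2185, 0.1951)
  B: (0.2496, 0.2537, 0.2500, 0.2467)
B

Both distributions are close to uniform, making this a harder comparison.

H(A) = 1.9682 bits
H(B) = 1.9999 bits

The distribution closer to uniform has higher entropy.
Answer: B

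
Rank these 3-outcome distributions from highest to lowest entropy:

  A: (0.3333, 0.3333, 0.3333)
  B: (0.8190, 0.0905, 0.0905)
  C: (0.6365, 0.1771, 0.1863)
A > C > B

Key insight: Entropy is maximized by uniform distributions and minimized by concentrated distributions.

- Uniform distributions have maximum entropy log₂(3) = 1.5850 bits
- The more "peaked" or concentrated a distribution, the lower its entropy

Entropies:
  H(A) = 1.5850 bits
  H(B) = 0.8633 bits
  H(C) = 1.3088 bits

Ranking: A > C > B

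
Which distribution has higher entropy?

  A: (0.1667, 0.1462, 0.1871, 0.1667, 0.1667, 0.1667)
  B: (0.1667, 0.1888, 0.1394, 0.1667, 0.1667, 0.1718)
A

Both distributions are close to uniform, making this a harder comparison.

H(A) = 2.5813 bits
H(B) = 2.5794 bits

The distribution closer to uniform has higher entropy.
Answer: A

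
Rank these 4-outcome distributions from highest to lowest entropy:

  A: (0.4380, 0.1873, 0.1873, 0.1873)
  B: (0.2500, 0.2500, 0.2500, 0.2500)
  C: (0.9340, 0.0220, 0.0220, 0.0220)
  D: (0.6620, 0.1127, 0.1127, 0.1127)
B > A > D > C

Key insight: Entropy is maximized by uniform distributions and minimized by concentrated distributions.

Entropies:
  H(A) = 1.8796 bits
  H(B) = 2.0000 bits
  H(C) = 0.4554 bits
  H(D) = 1.4586 bits

Ranking: B > A > D > C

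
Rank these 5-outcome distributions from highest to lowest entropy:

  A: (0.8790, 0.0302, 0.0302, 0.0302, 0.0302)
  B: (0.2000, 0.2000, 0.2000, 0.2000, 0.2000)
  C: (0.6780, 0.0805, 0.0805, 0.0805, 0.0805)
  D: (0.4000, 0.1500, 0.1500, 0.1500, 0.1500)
B > D > C > A

Key insight: Entropy is maximized by uniform distributions and minimized by concentrated distributions.

Entropies:
  H(A) = 0.7742 bits
  H(B) = 2.3219 bits
  H(C) = 1.5505 bits
  H(D) = 2.1710 bits

Ranking: B > D > C > A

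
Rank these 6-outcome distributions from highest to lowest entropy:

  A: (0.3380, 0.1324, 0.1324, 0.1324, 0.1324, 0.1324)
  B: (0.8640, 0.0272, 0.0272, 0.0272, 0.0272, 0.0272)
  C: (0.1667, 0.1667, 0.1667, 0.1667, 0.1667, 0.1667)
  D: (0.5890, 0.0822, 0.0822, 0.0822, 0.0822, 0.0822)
C > A > D > B

Key insight: Entropy is maximized by uniform distributions and minimized by concentrated distributions.

Entropies:
  H(A) = 2.4600 bits
  H(B) = 0.8894 bits
  H(C) = 2.5850 bits
  H(D) = 1.9313 bits

Ranking: C > A > D > B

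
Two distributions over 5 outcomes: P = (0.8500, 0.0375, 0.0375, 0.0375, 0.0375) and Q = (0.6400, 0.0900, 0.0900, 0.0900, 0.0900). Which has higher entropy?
Q

P is highly concentrated on one outcome (85%), making it nearly deterministic. Q spreads its mass more evenly (max 64%). The more spread-out distribution has higher entropy: H(P) ≈ 0.910 bits, H(Q) ≈ 1.663 bits.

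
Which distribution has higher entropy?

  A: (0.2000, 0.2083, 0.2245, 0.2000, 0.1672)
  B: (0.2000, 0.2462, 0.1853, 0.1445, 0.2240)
A

Both distributions are close to uniform, making this a harder comparison.

H(A) = 2.3155 bits
H(B) = 2.2997 bits

The distribution closer to uniform has higher entropy.
Answer: A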